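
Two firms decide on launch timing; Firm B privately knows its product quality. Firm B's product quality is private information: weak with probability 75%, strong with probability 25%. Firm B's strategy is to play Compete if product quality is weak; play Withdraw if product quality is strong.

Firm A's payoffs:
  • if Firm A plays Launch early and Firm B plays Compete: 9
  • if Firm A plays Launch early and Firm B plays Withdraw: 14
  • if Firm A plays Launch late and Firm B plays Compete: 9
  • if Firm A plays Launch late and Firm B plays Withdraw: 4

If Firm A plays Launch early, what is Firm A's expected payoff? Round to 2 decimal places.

10.25

E[Launch early] = 0.75·9 + 0.25·14 = 6.75 + 3.5 = 10.25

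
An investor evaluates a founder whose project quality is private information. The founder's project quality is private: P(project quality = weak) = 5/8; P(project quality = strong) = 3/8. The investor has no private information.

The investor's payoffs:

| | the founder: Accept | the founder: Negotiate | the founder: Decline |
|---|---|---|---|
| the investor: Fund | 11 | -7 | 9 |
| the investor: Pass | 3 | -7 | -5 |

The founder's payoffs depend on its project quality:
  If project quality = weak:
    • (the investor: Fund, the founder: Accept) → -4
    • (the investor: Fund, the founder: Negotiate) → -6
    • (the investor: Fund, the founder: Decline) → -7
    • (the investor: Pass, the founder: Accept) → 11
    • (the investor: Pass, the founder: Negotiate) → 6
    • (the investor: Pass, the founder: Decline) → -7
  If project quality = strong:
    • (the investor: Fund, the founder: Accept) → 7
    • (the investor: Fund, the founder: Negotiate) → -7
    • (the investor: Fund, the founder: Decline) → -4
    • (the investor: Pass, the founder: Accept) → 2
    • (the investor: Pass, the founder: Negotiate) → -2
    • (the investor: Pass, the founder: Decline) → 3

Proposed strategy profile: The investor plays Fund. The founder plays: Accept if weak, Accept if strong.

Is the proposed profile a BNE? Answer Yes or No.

Yes

The investor plays Fund: E[Fund] = 5/8·(11) + 3/8·(11) = 11; E[Pass] = 3. Best-responding. ✓
The founder (project quality weak), facing Fund: Accept gives -4, Negotiate gives -6, Decline gives -7. Proposed Accept is best. ✓
The founder (project quality strong), facing Fund: Accept gives 7, Negotiate gives -7, Decline gives -4. Proposed Accept is best. ✓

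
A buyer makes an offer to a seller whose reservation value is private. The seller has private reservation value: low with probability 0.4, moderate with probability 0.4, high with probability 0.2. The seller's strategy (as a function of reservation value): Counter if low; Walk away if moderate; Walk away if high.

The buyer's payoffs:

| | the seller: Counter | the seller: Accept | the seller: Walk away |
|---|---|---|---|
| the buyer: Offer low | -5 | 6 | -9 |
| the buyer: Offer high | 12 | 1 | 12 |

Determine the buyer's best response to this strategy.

Compute the buyer's expected payoff for each action, taking the expectation over the seller's type.
E[Offer low] = 0.4·(-5) + 0.4·(-9) + 0.2·(-9) = -7.4
E[Offer high] = 0.4·(12) + 0.4·(12) + 0.2·(12) = 12
Best response: Offer high (12 is the largest).

Offer high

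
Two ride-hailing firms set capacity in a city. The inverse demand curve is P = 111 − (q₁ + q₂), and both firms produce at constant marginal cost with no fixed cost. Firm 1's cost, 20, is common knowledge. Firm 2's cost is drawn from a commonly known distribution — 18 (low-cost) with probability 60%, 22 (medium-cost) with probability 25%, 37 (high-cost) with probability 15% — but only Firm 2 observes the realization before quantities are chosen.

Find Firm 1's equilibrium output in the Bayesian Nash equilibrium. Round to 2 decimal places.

Firm 2 with cost c maximizes (111 − (q₁+q₂) − c)·q₂, giving q₂(c) = (111 − c − q₁)/2.
E[c₂] = 0.6·18 + 0.25·22 + 0.15·37 = 21.85
Firm 1's FOC against E[q₂] yields q₁ = (111 − 2·20 + E[c₂])/3 = (111 − 40 + 21.85)/3 = 30.95.

30.95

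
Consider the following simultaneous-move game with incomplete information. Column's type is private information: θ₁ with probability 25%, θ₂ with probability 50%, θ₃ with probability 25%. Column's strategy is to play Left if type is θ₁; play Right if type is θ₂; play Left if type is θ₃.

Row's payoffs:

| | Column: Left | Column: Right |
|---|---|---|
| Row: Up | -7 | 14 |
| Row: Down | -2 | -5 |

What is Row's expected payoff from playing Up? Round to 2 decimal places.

E[Up] = 0.25·(-7) + 0.5·14 + 0.25·(-7) = (-1.75) + 7 + (-1.75) = 3.5

3.50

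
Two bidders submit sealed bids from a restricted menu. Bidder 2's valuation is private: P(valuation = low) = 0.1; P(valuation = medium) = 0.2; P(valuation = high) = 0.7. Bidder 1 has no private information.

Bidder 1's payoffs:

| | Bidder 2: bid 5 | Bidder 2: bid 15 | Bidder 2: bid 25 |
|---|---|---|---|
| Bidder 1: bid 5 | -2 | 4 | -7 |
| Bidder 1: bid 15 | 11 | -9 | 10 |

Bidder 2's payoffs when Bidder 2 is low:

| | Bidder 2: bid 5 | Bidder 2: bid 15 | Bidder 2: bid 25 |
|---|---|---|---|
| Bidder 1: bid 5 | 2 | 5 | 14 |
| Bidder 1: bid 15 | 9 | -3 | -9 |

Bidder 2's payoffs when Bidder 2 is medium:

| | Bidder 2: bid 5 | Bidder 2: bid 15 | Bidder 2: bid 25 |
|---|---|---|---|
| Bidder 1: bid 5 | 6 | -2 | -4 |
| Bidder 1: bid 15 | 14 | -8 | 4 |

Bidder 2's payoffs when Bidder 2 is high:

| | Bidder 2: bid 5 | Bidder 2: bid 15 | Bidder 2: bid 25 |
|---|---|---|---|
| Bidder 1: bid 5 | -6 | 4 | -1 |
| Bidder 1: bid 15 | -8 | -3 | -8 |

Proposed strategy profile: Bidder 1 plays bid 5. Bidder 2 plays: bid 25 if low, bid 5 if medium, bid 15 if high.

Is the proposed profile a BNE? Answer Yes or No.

Yes

A profile is a BNE iff every type of every player is best-responding given beliefs about the other side.
Bidder 1 plays bid 5: E[bid 5] = 0.1·(-7) + 0.2·(-2) + 0.7·(4) = 1.7; E[bid 15] = -3.1. Best-responding. ✓
Bidder 2 (valuation low), facing bid 5: bid 5 gives 2, bid 15 gives 5, bid 25 gives 14. Proposed bid 25 is best. ✓
Bidder 2 (valuation medium), facing bid 5: bid 5 gives 6, bid 15 gives -2, bid 25 gives -4. Proposed bid 5 is best. ✓
Bidder 2 (valuation high), facing bid 5: bid 5 gives -6, bid 15 gives 4, bid 25 gives -1. Proposed bid 15 is best. ✓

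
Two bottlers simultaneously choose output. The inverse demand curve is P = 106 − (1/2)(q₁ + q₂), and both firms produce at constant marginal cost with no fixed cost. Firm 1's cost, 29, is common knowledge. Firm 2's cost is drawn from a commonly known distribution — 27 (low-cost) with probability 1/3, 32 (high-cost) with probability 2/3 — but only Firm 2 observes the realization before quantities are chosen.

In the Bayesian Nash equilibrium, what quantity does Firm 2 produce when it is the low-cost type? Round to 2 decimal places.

Each type of Firm 2 best-responds to q₁; Firm 1 best-responds to the expected q₂ over Firm 2's types.
Firm 2 with cost c maximizes (106 − (1/2)(q₁+q₂) − c)·q₂, giving q₂(c) = (106 − c − (1/2)q₁).
E[c₂] = 1/3·27 + 2/3·32 = 30.3333
Firm 1's FOC against E[q₂] yields q₁ = (106 − 2·29 + E[c₂])/(3/2) = (106 − 58 + 30.3333)/(3/2) = 52.2222.
q₂(low-cost) = (106 − 27 − (1/2)·52.2222) = 52.8889.

52.89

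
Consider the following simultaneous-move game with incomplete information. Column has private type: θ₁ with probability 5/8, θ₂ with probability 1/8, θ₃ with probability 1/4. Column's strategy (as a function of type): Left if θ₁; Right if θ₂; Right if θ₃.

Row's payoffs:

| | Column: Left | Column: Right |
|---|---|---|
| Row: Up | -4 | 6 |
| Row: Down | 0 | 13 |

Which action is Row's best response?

Down

Compute Row's expected payoff for each action, taking the expectation over Column's type.
E[Up] = 5/8·(-4) + 1/8·(6) + 1/4·(6) = -1/4
E[Down] = 5/8·(0) + 1/8·(13) + 1/4·(13) = 39/8
Best response: Down (39/8 is the largest).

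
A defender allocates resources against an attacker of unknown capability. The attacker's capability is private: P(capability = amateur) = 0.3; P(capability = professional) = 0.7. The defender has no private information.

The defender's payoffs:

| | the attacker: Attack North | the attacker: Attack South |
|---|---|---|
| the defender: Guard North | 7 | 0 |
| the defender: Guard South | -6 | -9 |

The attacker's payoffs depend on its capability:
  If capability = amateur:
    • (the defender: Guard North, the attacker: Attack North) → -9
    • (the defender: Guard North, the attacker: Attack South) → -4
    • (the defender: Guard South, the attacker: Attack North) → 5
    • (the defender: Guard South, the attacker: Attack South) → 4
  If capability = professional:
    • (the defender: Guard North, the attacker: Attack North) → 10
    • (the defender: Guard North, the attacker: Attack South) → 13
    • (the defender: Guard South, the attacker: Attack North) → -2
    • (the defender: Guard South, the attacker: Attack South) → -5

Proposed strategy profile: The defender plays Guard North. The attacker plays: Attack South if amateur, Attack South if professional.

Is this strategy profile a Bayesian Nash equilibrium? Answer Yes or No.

Yes

A profile is a BNE iff every type of every player is best-responding given beliefs about the other side.
The defender plays Guard North: E[Guard North] = 0.3·(0) + 0.7·(0) = 0; E[Guard South] = -9. Best-responding. ✓
The attacker (capability amateur), facing Guard North: Attack North gives -9, Attack South gives -4. Proposed Attack South is best. ✓
The attacker (capability professional), facing Guard North: Attack North gives 10, Attack South gives 13. Proposed Attack South is best. ✓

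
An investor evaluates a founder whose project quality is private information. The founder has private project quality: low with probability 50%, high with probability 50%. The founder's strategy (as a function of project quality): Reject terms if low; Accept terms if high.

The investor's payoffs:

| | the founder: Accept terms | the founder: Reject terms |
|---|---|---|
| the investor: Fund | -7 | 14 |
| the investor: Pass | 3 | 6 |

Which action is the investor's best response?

Pass

E[Fund] = 0.5·(14) + 0.5·(-7) = 3.5
E[Pass] = 0.5·(6) + 0.5·(3) = 4.5
Best response: Pass (4.5 is the largest).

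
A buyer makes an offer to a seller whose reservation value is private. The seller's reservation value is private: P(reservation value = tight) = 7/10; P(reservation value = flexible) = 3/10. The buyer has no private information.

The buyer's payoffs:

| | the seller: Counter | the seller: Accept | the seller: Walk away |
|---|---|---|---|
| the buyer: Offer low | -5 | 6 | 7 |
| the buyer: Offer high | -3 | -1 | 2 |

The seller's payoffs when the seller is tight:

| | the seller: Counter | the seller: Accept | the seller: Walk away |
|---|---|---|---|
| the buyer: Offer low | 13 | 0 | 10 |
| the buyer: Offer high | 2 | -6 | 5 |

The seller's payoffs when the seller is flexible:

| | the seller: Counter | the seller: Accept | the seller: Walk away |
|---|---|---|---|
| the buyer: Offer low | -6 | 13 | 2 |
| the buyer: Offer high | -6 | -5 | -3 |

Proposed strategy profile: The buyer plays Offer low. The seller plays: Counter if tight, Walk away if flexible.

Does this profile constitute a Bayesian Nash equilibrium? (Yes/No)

A profile is a BNE iff every type of every player is best-responding given beliefs about the other side.
The buyer plays Offer low: E[Offer low] = 7/10·(-5) + 3/10·(7) = -7/5; E[Offer high] = -3/2. Best-responding. ✓
The seller (reservation value tight), facing Offer low: Counter gives 13, Accept gives 0, Walk away gives 10. Proposed Counter is best. ✓
The seller (reservation value flexible), facing Offer low: Counter gives -6, Accept gives 13, Walk away gives 2. Proposed Walk away is not best — profitable deviation exists. ✗

No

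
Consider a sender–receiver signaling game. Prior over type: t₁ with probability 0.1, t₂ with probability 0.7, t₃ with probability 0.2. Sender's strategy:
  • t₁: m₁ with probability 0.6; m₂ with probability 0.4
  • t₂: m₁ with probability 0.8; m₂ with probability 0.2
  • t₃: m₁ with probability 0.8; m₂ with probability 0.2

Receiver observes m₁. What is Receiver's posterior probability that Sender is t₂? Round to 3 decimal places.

P(m₁) = 0.1·0.6 + 0.7·0.8 + 0.2·0.8 = 0.78
P(t₂ | m₁) = (0.7·0.8) / 0.78 = 0.56 / 0.78 = 0.717949

0.718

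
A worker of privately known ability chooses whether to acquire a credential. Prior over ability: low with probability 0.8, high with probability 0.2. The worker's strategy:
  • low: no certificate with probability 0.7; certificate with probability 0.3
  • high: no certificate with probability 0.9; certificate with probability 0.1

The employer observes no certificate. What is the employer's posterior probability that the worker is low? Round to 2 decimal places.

0.76

P(no certificate) = 0.8·0.7 + 0.2·0.9 = 0.74
P(low | no certificate) = (0.8·0.7) / 0.74 = 0.56 / 0.74 = 0.756757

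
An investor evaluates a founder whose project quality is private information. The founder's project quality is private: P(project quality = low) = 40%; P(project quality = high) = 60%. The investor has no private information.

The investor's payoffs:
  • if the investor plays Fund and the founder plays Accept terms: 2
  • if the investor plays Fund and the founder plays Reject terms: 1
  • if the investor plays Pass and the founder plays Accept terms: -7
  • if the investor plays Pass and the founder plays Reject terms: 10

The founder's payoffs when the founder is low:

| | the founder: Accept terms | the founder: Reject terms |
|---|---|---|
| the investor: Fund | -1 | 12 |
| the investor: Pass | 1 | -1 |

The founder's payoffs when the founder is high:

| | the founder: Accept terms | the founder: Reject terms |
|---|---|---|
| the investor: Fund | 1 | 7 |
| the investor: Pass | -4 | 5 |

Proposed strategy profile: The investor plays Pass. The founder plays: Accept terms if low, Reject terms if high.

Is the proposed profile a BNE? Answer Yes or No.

Yes

The investor plays Pass: E[Pass] = 0.4·(-7) + 0.6·(10) = 3.2; E[Fund] = 1.4. Best-responding. ✓
The founder (project quality low), facing Pass: Accept terms gives 1, Reject terms gives -1. Proposed Accept terms is best. ✓
The founder (project quality high), facing Pass: Accept terms gives -4, Reject terms gives 5. Proposed Reject terms is best. ✓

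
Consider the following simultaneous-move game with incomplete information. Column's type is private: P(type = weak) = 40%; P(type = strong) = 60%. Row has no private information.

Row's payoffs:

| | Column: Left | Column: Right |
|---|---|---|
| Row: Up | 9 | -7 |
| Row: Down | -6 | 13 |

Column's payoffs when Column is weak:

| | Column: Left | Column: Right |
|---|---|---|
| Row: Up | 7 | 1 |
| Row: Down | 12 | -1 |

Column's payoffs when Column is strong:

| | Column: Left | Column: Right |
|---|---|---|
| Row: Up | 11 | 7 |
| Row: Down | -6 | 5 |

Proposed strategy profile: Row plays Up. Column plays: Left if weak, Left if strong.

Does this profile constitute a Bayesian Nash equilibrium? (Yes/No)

A profile is a BNE iff every type of every player is best-responding given beliefs about the other side.
Row plays Up: E[Up] = 0.4·(9) + 0.6·(9) = 9; E[Down] = -6. Best-responding. ✓
Column (type weak), facing Up: Left gives 7, Right gives 1. Proposed Left is best. ✓
Column (type strong), facing Up: Left gives 11, Right gives 7. Proposed Left is best. ✓

Yes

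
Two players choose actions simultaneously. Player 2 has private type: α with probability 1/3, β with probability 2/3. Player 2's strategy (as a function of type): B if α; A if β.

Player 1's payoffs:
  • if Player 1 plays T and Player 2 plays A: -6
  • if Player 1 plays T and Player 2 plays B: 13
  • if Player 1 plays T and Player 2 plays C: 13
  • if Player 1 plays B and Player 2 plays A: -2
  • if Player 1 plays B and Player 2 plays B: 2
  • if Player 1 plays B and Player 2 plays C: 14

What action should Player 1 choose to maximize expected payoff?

T

E[T] = 1/3·(13) + 2/3·(-6) = 1/3
E[B] = 1/3·(2) + 2/3·(-2) = -2/3
Best response: T (1/3 is the largest).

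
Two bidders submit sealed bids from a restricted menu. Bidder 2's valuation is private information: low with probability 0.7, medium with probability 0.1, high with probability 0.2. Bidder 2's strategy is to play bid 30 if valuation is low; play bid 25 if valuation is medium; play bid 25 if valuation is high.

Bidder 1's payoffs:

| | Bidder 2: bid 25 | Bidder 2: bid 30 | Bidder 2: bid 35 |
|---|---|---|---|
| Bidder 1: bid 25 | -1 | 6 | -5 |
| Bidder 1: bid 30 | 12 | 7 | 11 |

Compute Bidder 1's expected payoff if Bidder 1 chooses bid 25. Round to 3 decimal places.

3.900

E[bid 25] = 0.7·6 + 0.1·(-1) + 0.2·(-1) = 4.2 + (-0.1) + (-0.2) = 3.9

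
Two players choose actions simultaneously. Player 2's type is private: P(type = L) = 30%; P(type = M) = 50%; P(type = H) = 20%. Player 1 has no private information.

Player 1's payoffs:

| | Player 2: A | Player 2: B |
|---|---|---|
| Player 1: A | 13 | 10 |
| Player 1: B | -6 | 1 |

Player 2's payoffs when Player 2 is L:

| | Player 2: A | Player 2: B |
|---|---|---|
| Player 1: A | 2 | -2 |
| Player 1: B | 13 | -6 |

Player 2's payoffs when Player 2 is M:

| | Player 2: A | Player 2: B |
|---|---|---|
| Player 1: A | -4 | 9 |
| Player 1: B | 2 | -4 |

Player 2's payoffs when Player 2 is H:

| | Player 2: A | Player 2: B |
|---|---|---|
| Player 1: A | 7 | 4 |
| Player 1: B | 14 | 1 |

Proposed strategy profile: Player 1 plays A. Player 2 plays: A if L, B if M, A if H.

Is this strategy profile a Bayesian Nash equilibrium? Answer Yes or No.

A profile is a BNE iff every type of every player is best-responding given beliefs about the other side.
Player 1 plays A: E[A] = 0.3·(13) + 0.5·(10) + 0.2·(13) = 11.5; E[B] = -2.5. Best-responding. ✓
Player 2 (type L), facing A: A gives 2, B gives -2. Proposed A is best. ✓
Player 2 (type M), facing A: A gives -4, B gives 9. Proposed B is best. ✓
Player 2 (type H), facing A: A gives 7, B gives 4. Proposed A is best. ✓

Yes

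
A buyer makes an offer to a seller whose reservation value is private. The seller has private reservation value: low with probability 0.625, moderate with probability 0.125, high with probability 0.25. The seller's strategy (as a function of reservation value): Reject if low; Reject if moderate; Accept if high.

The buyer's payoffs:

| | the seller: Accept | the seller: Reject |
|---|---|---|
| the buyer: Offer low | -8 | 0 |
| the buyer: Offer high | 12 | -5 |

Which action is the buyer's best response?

Offer high

E[Offer low] = 0.625·(0) + 0.125·(0) + 0.25·(-8) = -2
E[Offer high] = 0.625·(-5) + 0.125·(-5) + 0.25·(12) = -0.75
Best response: Offer high (-0.75 is the largest).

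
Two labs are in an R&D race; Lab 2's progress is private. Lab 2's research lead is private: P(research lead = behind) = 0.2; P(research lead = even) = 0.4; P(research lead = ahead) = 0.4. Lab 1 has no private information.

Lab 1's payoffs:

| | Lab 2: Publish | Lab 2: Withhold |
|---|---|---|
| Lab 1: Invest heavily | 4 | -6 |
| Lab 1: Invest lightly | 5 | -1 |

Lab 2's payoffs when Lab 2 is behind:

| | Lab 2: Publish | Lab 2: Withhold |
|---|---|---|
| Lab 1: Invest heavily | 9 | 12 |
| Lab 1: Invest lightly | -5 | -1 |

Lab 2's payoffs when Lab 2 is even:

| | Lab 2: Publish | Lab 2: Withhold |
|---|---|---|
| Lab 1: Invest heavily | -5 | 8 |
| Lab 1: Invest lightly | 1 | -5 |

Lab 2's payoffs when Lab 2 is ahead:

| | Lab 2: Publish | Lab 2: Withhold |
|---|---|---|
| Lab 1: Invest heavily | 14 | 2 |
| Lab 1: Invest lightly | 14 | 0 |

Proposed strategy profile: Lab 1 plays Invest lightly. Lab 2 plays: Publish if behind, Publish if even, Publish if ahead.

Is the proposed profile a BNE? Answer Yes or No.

No

Lab 1 plays Invest lightly: E[Invest lightly] = 0.2·(5) + 0.4·(5) + 0.4·(5) = 5; E[Invest heavily] = 4. Best-responding. ✓
Lab 2 (research lead behind), facing Invest lightly: Publish gives -5, Withhold gives -1. Proposed Publish is not best — profitable deviation exists. ✗
Lab 2 (research lead even), facing Invest lightly: Publish gives 1, Withhold gives -5. Proposed Publish is best. ✓
Lab 2 (research lead ahead), facing Invest lightly: Publish gives 14, Withhold gives 0. Proposed Publish is best. ✓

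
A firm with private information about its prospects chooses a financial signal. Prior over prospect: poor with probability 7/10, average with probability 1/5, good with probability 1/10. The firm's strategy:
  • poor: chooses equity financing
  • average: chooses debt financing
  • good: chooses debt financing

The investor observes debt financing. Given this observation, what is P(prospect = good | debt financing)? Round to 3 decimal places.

P(debt financing) = (7/10)·0 + (1/5)·1 + (1/10)·1 = 3/10
P(good | debt financing) = ((1/10)·1) / (3/10) = (1/10) / (3/10) = 1/3

0.333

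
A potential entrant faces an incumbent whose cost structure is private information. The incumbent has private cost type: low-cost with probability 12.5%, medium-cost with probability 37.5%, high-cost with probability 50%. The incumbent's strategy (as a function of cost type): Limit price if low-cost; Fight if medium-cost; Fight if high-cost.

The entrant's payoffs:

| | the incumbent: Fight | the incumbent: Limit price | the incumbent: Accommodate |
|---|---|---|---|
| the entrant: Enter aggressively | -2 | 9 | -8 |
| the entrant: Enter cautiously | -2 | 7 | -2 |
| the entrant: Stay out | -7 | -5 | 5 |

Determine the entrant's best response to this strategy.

Enter aggressively

E[Enter aggressively] = 0.125·(9) + 0.375·(-2) + 0.5·(-2) = -0.625
E[Enter cautiously] = 0.125·(7) + 0.375·(-2) + 0.5·(-2) = -0.875
E[Stay out] = 0.125·(-5) + 0.375·(-7) + 0.5·(-7) = -6.75
Best response: Enter aggressively (-0.625 is the largest).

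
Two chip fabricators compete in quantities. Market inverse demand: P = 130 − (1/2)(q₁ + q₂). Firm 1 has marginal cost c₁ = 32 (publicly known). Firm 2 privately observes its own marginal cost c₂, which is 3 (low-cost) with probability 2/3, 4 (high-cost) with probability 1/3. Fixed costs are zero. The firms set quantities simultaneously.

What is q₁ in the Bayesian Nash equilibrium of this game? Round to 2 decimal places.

Type-c best response for Firm 2: q₂(c) = (130 − c) − q₁/2.
Firm 1 maximizes expected profit; its first-order condition is 130 − q₁ − (1/2)E[q₂] − 32 = 0.
Substituting E[q₂] and solving: E[c₂] = 3.33333, so q₁ = (130 − 2·32 + 3.33333)/(3/2) = 46.2222.

46.22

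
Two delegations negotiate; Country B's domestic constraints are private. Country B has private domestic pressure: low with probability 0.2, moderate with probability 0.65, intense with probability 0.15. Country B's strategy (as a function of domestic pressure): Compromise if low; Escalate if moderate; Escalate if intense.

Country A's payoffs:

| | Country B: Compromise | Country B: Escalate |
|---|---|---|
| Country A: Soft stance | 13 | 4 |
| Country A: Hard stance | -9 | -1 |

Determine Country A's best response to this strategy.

Compute Country A's expected payoff for each action, taking the expectation over Country B's type.
E[Soft stance] = 0.2·(13) + 0.65·(4) + 0.15·(4) = 5.8
E[Hard stance] = 0.2·(-9) + 0.65·(-1) + 0.15·(-1) = -2.6
Best response: Soft stance (5.8 is the largest).

Soft stance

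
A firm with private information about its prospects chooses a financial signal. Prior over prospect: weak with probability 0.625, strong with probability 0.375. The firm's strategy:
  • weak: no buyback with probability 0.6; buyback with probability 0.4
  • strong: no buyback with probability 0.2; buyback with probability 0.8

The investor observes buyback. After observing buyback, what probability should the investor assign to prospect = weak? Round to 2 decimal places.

0.45

P(buyback) = 0.625·0.4 + 0.375·0.8 = 0.55
P(weak | buyback) = (0.625·0.4) / 0.55 = 0.25 / 0.55 = 0.454545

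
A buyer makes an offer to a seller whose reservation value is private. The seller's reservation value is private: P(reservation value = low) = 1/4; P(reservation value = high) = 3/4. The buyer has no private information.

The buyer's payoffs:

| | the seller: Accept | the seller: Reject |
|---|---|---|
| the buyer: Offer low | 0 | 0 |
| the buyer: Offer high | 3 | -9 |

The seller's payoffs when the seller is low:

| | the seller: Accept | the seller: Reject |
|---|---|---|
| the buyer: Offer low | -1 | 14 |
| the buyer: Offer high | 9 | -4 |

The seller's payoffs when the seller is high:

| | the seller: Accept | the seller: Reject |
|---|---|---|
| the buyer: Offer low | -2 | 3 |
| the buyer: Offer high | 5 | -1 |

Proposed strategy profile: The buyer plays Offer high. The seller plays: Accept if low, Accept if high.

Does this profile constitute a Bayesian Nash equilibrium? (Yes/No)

Yes

The buyer plays Offer high: E[Offer high] = 1/4·(3) + 3/4·(3) = 3; E[Offer low] = 0. Best-responding. ✓
The seller (reservation value low), facing Offer high: Accept gives 9, Reject gives -4. Proposed Accept is best. ✓
The seller (reservation value high), facing Offer high: Accept gives 5, Reject gives -1. Proposed Accept is best. ✓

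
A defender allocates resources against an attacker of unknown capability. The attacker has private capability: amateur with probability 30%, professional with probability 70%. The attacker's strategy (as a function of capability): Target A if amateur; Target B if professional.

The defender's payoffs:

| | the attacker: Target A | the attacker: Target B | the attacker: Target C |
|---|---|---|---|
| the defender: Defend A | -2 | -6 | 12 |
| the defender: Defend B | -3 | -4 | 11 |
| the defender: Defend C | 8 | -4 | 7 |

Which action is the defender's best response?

Defend C

Compute the defender's expected payoff for each action, taking the expectation over the attacker's type.
E[Defend A] = 0.3·(-2) + 0.7·(-6) = -4.8
E[Defend B] = 0.3·(-3) + 0.7·(-4) = -3.7
E[Defend C] = 0.3·(8) + 0.7·(-4) = -0.4
Best response: Defend C (-0.4 is the largest).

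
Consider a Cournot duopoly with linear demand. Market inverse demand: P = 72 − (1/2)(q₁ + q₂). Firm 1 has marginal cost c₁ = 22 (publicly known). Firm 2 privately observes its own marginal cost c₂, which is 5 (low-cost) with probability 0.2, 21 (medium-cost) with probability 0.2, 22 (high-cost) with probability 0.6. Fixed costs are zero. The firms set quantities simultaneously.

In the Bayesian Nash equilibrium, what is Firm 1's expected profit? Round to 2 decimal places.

478.44

Each type of Firm 2 best-responds to q₁; Firm 1 best-responds to the expected q₂ over Firm 2's types.
Firm 2 with cost c maximizes (72 − (1/2)(q₁+q₂) − c)·q₂, giving q₂(c) = (72 − c − (1/2)q₁).
E[c₂] = 0.2·5 + 0.2·21 + 0.6·22 = 18.4
Firm 1's FOC against E[q₂] yields q₁ = (72 − 2·22 + E[c₂])/(3/2) = (72 − 44 + 18.4)/(3/2) = 30.9333.
E[P] = 72 − (1/2)·(q₁ + E[q₂]) = 37.4667; Firm 1's expected profit = (E[P] − 22)·q₁ = (37.4667 − 22)·30.9333 = 478.436.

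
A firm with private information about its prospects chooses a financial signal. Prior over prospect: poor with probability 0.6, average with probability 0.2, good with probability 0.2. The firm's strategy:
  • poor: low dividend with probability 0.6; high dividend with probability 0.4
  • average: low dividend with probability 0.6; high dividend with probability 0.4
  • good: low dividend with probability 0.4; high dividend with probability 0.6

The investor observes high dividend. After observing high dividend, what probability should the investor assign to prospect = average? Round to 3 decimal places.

Apply Bayes' rule using the sender's strategy as the likelihood.
P(high dividend) = 0.6·0.4 + 0.2·0.4 + 0.2·0.6 = 0.44
P(average | high dividend) = (0.2·0.4) / 0.44 = 0.08 / 0.44 = 0.181818

0.182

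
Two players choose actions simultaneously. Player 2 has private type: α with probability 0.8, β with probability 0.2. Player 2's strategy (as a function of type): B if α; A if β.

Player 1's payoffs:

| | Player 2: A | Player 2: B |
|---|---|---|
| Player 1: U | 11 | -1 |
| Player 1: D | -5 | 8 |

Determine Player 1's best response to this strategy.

Compute Player 1's expected payoff for each action, taking the expectation over Player 2's type.
E[U] = 0.8·(-1) + 0.2·(11) = 1.4
E[D] = 0.8·(8) + 0.2·(-5) = 5.4
Best response: D (5.4 is the largest).

D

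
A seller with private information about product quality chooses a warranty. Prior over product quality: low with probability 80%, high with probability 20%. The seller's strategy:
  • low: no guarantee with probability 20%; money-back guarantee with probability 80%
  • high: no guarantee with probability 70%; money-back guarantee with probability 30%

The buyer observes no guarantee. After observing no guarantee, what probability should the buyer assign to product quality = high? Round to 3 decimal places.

0.467

P(no guarantee) = 0.8·0.2 + 0.2·0.7 = 0.3
P(high | no guarantee) = (0.2·0.7) / 0.3 = 0.14 / 0.3 = 0.466667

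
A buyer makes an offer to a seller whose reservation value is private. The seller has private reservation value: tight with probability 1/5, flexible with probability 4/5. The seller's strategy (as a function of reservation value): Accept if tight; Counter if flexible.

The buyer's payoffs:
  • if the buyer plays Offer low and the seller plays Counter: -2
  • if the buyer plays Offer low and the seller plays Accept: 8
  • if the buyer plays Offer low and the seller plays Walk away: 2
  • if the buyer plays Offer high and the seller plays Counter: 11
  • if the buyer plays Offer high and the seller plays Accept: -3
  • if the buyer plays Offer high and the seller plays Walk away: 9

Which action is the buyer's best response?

Compute the buyer's expected payoff for each action, taking the expectation over the seller's type.
E[Offer low] = 1/5·(8) + 4/5·(-2) = 0
E[Offer high] = 1/5·(-3) + 4/5·(11) = 41/5
Best response: Offer high (41/5 is the largest).

Offer high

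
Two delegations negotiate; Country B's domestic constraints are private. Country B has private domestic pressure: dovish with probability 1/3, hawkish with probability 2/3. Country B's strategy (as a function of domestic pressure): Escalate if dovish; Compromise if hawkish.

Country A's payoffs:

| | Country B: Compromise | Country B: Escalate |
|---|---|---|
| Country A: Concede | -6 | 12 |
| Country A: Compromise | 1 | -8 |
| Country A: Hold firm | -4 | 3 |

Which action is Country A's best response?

Concede

Compute Country A's expected payoff for each action, taking the expectation over Country B's type.
E[Concede] = 1/3·(12) + 2/3·(-6) = 0
E[Compromise] = 1/3·(-8) + 2/3·(1) = -2
E[Hold firm] = 1/3·(3) + 2/3·(-4) = -5/3
Best response: Concede (0 is the largest).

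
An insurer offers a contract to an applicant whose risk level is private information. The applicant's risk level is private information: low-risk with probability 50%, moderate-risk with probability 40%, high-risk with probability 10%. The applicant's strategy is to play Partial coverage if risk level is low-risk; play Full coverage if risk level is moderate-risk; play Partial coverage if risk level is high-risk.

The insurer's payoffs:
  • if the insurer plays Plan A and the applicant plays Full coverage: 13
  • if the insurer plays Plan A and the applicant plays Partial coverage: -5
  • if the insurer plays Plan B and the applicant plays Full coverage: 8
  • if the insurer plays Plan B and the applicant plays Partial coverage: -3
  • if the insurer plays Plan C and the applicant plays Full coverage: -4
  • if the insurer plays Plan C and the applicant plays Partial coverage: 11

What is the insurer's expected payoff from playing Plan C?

E[Plan C] = 0.5·11 + 0.4·(-4) + 0.1·11 = 5.5 + (-1.6) + 1.1 = 5

5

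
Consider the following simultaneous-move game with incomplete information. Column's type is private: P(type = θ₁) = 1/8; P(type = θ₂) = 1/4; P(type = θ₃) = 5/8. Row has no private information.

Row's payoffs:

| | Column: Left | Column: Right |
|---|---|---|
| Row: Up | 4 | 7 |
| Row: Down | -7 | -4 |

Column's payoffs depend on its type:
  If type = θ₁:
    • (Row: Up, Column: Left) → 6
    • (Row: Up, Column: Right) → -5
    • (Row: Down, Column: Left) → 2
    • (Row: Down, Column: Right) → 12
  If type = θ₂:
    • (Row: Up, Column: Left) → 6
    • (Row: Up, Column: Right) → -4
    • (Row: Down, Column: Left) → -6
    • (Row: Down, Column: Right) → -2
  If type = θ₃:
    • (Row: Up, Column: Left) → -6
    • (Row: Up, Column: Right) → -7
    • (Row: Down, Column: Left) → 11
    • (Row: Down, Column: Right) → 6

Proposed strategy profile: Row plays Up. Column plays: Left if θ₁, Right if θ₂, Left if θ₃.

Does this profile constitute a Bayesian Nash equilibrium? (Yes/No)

A profile is a BNE iff every type of every player is best-responding given beliefs about the other side.
Row plays Up: E[Up] = 1/8·(4) + 1/4·(7) + 5/8·(4) = 19/4; E[Down] = -25/4. Best-responding. ✓
Column (type θ₁), facing Up: Left gives 6, Right gives -5. Proposed Left is best. ✓
Column (type θ₂), facing Up: Left gives 6, Right gives -4. Proposed Right is not best — profitable deviation exists. ✗
Column (type θ₃), facing Up: Left gives -6, Right gives -7. Proposed Left is best. ✓

No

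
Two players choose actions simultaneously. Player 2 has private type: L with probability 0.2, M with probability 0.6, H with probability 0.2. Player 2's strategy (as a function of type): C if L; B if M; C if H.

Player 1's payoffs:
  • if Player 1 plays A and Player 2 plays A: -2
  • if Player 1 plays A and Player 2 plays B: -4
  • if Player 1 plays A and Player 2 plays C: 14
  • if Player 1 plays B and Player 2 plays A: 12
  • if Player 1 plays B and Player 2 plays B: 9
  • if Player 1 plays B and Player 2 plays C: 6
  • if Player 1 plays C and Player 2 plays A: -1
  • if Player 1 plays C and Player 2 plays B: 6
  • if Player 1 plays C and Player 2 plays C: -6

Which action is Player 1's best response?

E[A] = 0.2·(14) + 0.6·(-4) + 0.2·(14) = 3.2
E[B] = 0.2·(6) + 0.6·(9) + 0.2·(6) = 7.8
E[C] = 0.2·(-6) + 0.6·(6) + 0.2·(-6) = 1.2
Best response: B (7.8 is the largest).

B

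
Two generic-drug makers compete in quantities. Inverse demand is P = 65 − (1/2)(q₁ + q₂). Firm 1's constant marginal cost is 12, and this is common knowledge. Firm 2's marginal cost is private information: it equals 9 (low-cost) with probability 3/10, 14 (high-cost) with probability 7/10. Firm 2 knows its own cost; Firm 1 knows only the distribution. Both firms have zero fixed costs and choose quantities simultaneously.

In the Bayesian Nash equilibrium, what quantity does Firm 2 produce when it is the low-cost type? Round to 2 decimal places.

38.17

Firm 2 with cost c maximizes (65 − (1/2)(q₁+q₂) − c)·q₂, giving q₂(c) = (65 − c − (1/2)q₁).
E[c₂] = 3/10·9 + 7/10·14 = 12.5
Firm 1's FOC against E[q₂] yields q₁ = (65 − 2·12 + E[c₂])/(3/2) = (65 − 24 + 12.5)/(3/2) = 35.6667.
q₂(low-cost) = (65 − 9 − (1/2)·35.6667) = 38.1667.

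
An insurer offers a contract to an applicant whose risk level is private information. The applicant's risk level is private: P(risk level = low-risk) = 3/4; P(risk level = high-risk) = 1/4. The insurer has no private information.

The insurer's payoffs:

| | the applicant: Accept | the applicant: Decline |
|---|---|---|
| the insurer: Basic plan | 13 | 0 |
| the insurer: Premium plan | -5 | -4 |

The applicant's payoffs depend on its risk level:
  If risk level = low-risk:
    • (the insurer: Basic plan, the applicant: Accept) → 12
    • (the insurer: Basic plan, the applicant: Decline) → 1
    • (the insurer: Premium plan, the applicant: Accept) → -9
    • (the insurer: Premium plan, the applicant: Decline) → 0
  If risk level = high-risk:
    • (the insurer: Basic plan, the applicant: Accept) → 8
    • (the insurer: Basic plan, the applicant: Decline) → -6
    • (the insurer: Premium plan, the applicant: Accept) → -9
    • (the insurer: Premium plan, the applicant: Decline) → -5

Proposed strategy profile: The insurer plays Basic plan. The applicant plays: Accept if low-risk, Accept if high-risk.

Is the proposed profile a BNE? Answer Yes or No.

The insurer plays Basic plan: E[Basic plan] = 3/4·(13) + 1/4·(13) = 13; E[Premium plan] = -5. Best-responding. ✓
The applicant (risk level low-risk), facing Basic plan: Accept gives 12, Decline gives 1. Proposed Accept is best. ✓
The applicant (risk level high-risk), facing Basic plan: Accept gives 8, Decline gives -6. Proposed Accept is best. ✓

Yes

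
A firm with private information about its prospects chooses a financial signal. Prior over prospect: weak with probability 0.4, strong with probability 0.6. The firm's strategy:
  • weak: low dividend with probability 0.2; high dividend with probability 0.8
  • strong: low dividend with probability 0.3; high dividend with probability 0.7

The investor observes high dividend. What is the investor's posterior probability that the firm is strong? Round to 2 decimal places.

0.57

P(high dividend) = 0.4·0.8 + 0.6·0.7 = 0.74
P(strong | high dividend) = (0.6·0.7) / 0.74 = 0.42 / 0.74 = 0.567568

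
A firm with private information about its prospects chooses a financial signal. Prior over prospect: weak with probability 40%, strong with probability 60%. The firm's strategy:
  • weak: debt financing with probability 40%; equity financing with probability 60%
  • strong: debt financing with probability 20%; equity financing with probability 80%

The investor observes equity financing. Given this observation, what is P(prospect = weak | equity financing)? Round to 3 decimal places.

0.333

P(equity financing) = 0.4·0.6 + 0.6·0.8 = 0.72
P(weak | equity financing) = (0.4·0.6) / 0.72 = 0.24 / 0.72 = 0.333333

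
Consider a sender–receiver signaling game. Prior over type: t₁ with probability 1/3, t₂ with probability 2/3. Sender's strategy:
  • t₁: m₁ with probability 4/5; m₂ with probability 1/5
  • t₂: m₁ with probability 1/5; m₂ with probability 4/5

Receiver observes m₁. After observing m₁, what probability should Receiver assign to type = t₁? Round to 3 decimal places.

P(m₁) = (1/3)·(4/5) + (2/3)·(1/5) = 2/5
P(t₁ | m₁) = ((1/3)·(4/5)) / (2/5) = (4/15) / (2/5) = 2/3

0.667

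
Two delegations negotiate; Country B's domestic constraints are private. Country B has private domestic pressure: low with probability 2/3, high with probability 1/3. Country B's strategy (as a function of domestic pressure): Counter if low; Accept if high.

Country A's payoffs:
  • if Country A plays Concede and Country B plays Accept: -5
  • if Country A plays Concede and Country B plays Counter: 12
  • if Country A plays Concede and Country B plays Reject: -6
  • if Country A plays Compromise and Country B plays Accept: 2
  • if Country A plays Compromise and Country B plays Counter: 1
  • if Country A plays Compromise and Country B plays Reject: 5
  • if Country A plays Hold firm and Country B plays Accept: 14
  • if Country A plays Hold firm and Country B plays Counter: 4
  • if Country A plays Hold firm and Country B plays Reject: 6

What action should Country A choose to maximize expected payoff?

E[Concede] = 2/3·(12) + 1/3·(-5) = 19/3
E[Compromise] = 2/3·(1) + 1/3·(2) = 4/3
E[Hold firm] = 2/3·(4) + 1/3·(14) = 22/3
Best response: Hold firm (22/3 is the largest).

Hold firm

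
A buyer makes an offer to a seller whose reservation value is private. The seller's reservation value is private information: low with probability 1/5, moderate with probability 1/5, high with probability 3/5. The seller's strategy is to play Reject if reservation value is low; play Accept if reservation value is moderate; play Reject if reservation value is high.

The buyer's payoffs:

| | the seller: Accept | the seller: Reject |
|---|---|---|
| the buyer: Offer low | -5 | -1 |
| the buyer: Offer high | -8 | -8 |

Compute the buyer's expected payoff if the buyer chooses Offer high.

Take the expectation over the seller's reservation value, weighting each type's action by its prior probability.
E[Offer high] = 1/5·(-8) + 1/5·(-8) + 3/5·(-8) = (-8/5) + (-8/5) + (-24/5) = -8

-8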